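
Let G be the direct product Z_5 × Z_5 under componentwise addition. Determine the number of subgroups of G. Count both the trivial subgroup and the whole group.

8

|G| = 25, so by Lagrange every subgroup order divides 25. Divisors: 1, 5, 25.
Subgroups by order — order 1: 1; order 5: 6; order 25: 1.
Total: 1 + 6 + 1 = 8.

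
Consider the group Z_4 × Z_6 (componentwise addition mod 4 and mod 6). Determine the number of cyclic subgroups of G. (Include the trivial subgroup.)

A cyclic subgroup of order d is generated by each of its φ(d) elements of order d, so the cyclic subgroups of order d number (#elements of order d)/φ(d).
Cyclic subgroups by order — order 1: 1; order 2: 3; order 3: 1; order 4: 2; order 6: 3; order 12: 2.
Total: 12.

12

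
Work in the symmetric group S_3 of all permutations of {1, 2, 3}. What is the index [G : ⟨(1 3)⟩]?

|⟨(1 3)⟩| = 2 and |G| = 6.
By Lagrange, [G : H] = |G|/|H| = 6/2 = 3.

3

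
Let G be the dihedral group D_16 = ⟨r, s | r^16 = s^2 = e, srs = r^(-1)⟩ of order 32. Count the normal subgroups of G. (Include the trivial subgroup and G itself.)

8

G has 36 subgroups. Checking conjugation-invariance by order — order 1: 1/1 normal; order 2: 1/17 normal; order 4: 1/9 normal; order 8: 1/5 normal; order 16: 3/3 normal; order 32: 1/1 normal.
Total normal subgroups: 8.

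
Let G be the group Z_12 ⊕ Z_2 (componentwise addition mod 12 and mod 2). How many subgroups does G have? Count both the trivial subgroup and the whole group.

|G| = 24, so by Lagrange every subgroup order divides 24. Divisors: 1, 2, 3, 4, 6, 8, 12, 24.
Subgroups by order — order 1: 1; order 2: 3; order 3: 1; order 4: 3; order 6: 3; order 8: 1; order 12: 3; order 24: 1.
Total: 1 + 3 + 1 + 3 + 3 + 1 + 3 + 1 = 16.

16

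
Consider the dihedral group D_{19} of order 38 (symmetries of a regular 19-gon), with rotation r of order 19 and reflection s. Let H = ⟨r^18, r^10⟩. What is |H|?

|⟨r^18⟩| = 19 and |⟨r^10⟩| = 19, so |H| is a multiple of lcm(19, 19) = 19 and divides |G| = 38.
Closing under the operation: H = {e, r, r^2, r^3, r^4, r^5, r^6, r^7, r^8, r^9, r^10, r^11, r^12, r^13, r^14, r^15, r^16, r^17, r^18}, so |H| = 19.

19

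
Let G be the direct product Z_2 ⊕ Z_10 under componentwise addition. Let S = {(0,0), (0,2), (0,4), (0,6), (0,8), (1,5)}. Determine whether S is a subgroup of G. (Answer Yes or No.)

|S| = 6 does not divide |G| = 20, so by Lagrange S is not a subgroup.

No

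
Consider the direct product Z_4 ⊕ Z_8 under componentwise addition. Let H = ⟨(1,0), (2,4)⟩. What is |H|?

|⟨(1,0)⟩| = 4 and |⟨(2,4)⟩| = 2, so |H| is a multiple of lcm(4, 2) = 4 and divides |G| = 32.
Closing under the operation: H = {(0,0), (0,4), (1,0), (1,4), (2,0), (2,4), (3,0), (3,4)}, so |H| = 8.

8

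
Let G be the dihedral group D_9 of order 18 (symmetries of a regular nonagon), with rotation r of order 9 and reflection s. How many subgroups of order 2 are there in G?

9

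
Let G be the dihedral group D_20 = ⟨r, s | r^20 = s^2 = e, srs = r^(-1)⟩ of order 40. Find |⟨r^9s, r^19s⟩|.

|⟨r^9s⟩| = 2 and |⟨r^19s⟩| = 2, so |H| is a multiple of lcm(2, 2) = 2 and divides |G| = 40.
Closing under the operation: H = {e, r^10, r^9s, r^19s}, so |H| = 4.

4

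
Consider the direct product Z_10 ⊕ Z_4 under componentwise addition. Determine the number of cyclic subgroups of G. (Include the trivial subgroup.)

Group the elements of G by the cyclic subgroup they generate; each cyclic subgroup of order d accounts for φ(d) elements.
Cyclic subgroups by order — order 1: 1; order 2: 3; order 4: 2; order 5: 1; order 10: 3; order 20: 2.
Total: 12.

12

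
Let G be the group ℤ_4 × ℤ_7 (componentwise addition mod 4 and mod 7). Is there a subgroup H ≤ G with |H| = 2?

Yes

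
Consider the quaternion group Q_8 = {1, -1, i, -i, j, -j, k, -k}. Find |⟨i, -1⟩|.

|⟨i⟩| = 4 and |⟨-1⟩| = 2, so |H| is a multiple of lcm(4, 2) = 4 and divides |G| = 8.
Closing under the operation: H = {1, -1, i, -i}, so |H| = 4.

4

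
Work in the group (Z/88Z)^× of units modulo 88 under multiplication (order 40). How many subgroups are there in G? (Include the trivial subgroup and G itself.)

32

|G| = 40, so by Lagrange every subgroup order divides 40. Divisors: 1, 2, 4, 5, 8, 10, 20, 40.
Subgroups by order — order 1: 1; order 2: 7; order 4: 7; order 5: 1; order 8: 1; order 10: 7; order 20: 7; order 40: 1.
Total: 1 + 7 + 7 + 1 + 1 + 7 + 7 + 1 = 32.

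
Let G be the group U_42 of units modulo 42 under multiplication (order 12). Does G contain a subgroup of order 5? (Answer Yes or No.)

No

5 does not divide |G| = 12, so by Lagrange no subgroup of order 5 exists.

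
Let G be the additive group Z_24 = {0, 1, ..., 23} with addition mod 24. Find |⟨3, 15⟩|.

|⟨3⟩| = 8 and |⟨15⟩| = 8, so |H| is a multiple of lcm(8, 8) = 8 and divides |G| = 24.
Closing under the operation: H = {0, 3, 6, 9, 12, 15, 18, 21}, so |H| = 8.

8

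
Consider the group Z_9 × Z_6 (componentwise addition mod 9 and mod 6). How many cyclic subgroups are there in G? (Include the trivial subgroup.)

Group the elements of G by the cyclic subgroup they generate; each cyclic subgroup of order d accounts for φ(d) elements.
Cyclic subgroups by order — order 1: 1; order 2: 1; order 3: 4; order 6: 4; order 9: 3; order 18: 3.
Total: 16.

16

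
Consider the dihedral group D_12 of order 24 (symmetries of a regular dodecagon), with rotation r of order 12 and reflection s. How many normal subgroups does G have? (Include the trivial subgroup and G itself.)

9

G has 34 subgroups. Checking conjugation-invariance by order — order 1: 1/1 normal; order 2: 1/13 normal; order 3: 1/1 normal; order 4: 1/7 normal; order 6: 1/5 normal; order 8: 0/3 normal; order 12: 3/3 normal; order 24: 1/1 normal.
Total normal subgroups: 9.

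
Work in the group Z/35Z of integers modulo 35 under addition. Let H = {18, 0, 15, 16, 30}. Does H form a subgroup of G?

No

16 ∈ H but its inverse 19 ∉ H, so H is not a subgroup.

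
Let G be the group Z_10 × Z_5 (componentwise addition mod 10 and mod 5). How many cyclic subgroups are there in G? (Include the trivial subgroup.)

14

Group the elements of G by the cyclic subgroup they generate; each cyclic subgroup of order d accounts for φ(d) elements.
Cyclic subgroups by order — order 1: 1; order 2: 1; order 5: 6; order 10: 6.
Total: 14.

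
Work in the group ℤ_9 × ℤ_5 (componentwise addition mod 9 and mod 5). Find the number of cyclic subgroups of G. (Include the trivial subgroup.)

Group the elements of G by the cyclic subgroup they generate; each cyclic subgroup of order d accounts for φ(d) elements.
Cyclic subgroups by order — order 1: 1; order 3: 1; order 5: 1; order 9: 1; order 15: 1; order 45: 1.
Total: 6.

6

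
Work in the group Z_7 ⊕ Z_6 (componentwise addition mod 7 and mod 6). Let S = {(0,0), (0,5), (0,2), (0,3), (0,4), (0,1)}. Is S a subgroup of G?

|S| = 6 divides |G| = 42, consistent with Lagrange.
S contains the identity, every element's inverse is in S, and S is closed under +: it is a subgroup.
In fact S = ⟨(0,1)⟩.

Yes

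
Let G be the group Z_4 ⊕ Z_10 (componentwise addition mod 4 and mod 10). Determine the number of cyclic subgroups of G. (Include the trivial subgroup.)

Group the elements of G by the cyclic subgroup they generate; each cyclic subgroup of order d accounts for φ(d) elements.
Cyclic subgroups by order — order 1: 1; order 2: 3; order 4: 2; order 5: 1; order 10: 3; order 20: 2.
Total: 12.

12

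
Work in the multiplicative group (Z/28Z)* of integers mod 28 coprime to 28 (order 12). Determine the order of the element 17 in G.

Compute successive powers of 17 mod 28: 17, 9, 13, 25, 5, 1; 17^6 ≡ 1 (mod 28).
So |⟨17⟩| = 6.

6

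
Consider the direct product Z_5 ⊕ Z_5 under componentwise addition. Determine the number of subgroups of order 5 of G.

6

|G| = 25 and 5 | 25, so subgroups of order 5 are possible by Lagrange.
The subgroups of order 5 are: {(0,0), (0,1), (0,2), (0,3), (0,4)}; {(0,0), (1,0), (2,0), (3,0), (4,0)}; {(0,0), (1,1), (2,2), (3,3), (4,4)}; {(0,0), (1,2), (2,4), (3,1), (4,3)}; … (6 in all).
So G has 6 subgroups of order 5.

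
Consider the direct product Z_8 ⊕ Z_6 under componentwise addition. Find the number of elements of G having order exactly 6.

6

An element (a,b) has order lcm(ord(a), ord(b)); count pairs with lcm equal to 6.
Enumerating gives 6 such elements.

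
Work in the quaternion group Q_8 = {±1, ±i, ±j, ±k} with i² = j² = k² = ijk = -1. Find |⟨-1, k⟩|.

|⟨-1⟩| = 2 and |⟨k⟩| = 4, so |H| is a multiple of lcm(2, 4) = 4 and divides |G| = 8.
Closing under the operation: H = {1, -1, k, -k}, so |H| = 4.

4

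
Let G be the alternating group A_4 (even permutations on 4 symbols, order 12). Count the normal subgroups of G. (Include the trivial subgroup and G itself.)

3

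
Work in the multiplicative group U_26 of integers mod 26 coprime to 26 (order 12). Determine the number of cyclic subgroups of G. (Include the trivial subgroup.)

Each element a generates a cyclic subgroup ⟨a⟩; distinct elements may generate the same one (a cyclic group of order d has φ(d) generators).
Cyclic subgroups by order — order 1: 1; order 2: 1; order 3: 1; order 4: 1; order 6: 1; order 12: 1.
Total: 6.

6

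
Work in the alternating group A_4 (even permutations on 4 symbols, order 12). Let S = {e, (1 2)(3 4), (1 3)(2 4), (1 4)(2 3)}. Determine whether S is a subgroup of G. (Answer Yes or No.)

Yes

|S| = 4 divides |G| = 12, consistent with Lagrange.
S contains the identity, every element's inverse is in S, and S is closed under ∘: it is a subgroup.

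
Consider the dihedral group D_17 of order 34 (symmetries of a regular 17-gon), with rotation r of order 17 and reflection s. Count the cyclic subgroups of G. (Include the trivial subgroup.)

Group the elements of G by the cyclic subgroup they generate; each cyclic subgroup of order d accounts for φ(d) elements.
Cyclic subgroups by order — order 1: 1; order 2: 17; order 17: 1.
Total: 19.

19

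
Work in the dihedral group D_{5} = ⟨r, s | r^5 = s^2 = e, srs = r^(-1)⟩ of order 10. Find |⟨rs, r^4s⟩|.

10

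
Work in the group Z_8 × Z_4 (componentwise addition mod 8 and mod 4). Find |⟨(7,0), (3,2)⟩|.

|⟨(7,0)⟩| = 8 and |⟨(3,2)⟩| = 8, so |H| is a multiple of lcm(8, 8) = 8 and divides |G| = 32.
Closing under the operation: H = {(0,0), (0,2), (1,0), (1,2), (2,0), (2,2), (3,0), (3,2), (4,0), (4,2), (5,0), (5,2), (6,0), (6,2), (7,0), (7,2)}, so |H| = 16.

16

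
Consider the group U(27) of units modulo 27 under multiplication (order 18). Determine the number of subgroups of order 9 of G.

1

|G| = 18 and 9 | 18, so subgroups of order 9 are possible by Lagrange.
The subgroups of order 9 are: {1, 4, 7, 10, 13, 16, 19, 22, 25}.
So G has 1 subgroup of order 9.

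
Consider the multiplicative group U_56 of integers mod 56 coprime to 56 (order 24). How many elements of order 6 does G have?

14

Enumerating element orders in G gives 14 elements of order 6.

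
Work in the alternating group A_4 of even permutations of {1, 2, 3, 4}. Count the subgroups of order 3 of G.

|G| = 12 and 3 | 12, so subgroups of order 3 are possible by Lagrange.
The subgroups of order 3 are: {e, (1 2 3), (1 3 2)}; {e, (1 2 4), (1 4 2)}; {e, (1 3 4), (1 4 3)}; {e, (2 3 4), (2 4 3)}.
So G has 4 subgroups of order 3.

4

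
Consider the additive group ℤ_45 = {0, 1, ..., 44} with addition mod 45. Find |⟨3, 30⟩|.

15

|⟨3⟩| = 15 and |⟨30⟩| = 3, so |H| is a multiple of lcm(15, 3) = 15 and divides |G| = 45.
Closing under the operation: H = {0, 3, 6, 9, 12, 15, 18, 21, 24, 27, 30, 33, 36, 39, 42}, so |H| = 15.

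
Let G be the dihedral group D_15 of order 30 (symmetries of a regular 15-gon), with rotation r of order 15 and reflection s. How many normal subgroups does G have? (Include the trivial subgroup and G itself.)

G has 28 subgroups. Checking conjugation-invariance by order — order 1: 1/1 normal; order 2: 0/15 normal; order 3: 1/1 normal; order 5: 1/1 normal; order 6: 0/5 normal; order 10: 0/3 normal; order 15: 1/1 normal; order 30: 1/1 normal.
Total normal subgroups: 5.

5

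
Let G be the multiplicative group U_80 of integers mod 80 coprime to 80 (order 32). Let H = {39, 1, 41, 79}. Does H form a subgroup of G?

|H| = 4 divides |G| = 32, consistent with Lagrange.
H contains the identity, every element's inverse is in H, and H is closed under ·: it is a subgroup.

Yes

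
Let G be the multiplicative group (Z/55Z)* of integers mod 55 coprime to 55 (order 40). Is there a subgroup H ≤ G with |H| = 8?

8 | 40. A subgroup of order 8 is {1, 12, 21, 23, 32, 34, 43, 54}.

Yes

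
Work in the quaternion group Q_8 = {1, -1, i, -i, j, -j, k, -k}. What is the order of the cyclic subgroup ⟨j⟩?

4

Computing powers of j: the smallest k with (j)^k = e is k = 4.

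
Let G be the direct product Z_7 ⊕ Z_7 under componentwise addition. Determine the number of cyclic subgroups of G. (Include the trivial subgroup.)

9

Each element a generates a cyclic subgroup ⟨a⟩; distinct elements may generate the same one (a cyclic group of order d has φ(d) generators).
Cyclic subgroups by order — order 1: 1; order 7: 8.
Total: 9.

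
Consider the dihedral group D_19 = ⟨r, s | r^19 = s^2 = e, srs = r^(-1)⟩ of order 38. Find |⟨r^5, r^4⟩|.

19

|⟨r^5⟩| = 19 and |⟨r^4⟩| = 19, so |H| is a multiple of lcm(19, 19) = 19 and divides |G| = 38.
Closing under the operation: H = {e, r, r^2, r^3, r^4, r^5, r^6, r^7, r^8, r^9, r^10, r^11, r^12, r^13, r^14, r^15, r^16, r^17, r^18}, so |H| = 19.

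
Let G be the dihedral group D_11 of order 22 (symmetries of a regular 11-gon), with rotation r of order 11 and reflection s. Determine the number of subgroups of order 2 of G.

|G| = 22 and 2 | 22, so subgroups of order 2 are possible by Lagrange.
The subgroups of order 2 are: {e, r^10s}; {e, r^2s}; {e, r^3s}; {e, r^4s}; … (11 in all).
So G has 11 subgroups of order 2.

11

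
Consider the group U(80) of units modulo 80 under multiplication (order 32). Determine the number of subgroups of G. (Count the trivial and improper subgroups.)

54

|G| = 32, so by Lagrange every subgroup order divides 32. Divisors: 1, 2, 4, 8, 16, 32.
Subgroups by order — order 1: 1; order 2: 7; order 4: 19; order 8: 19; order 16: 7; order 32: 1.
Total: 1 + 7 + 19 + 19 + 7 + 1 = 54.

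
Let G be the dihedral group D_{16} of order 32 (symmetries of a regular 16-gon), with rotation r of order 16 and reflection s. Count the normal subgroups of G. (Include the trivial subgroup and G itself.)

8

G has 36 subgroups. Checking conjugation-invariance by order — order 1: 1/1 normal; order 2: 1/17 normal; order 4: 1/9 normal; order 8: 1/5 normal; order 16: 3/3 normal; order 32: 1/1 normal.
Total normal subgroups: 8.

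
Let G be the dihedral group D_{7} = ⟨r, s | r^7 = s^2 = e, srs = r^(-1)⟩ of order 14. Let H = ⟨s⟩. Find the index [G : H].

7

|⟨s⟩| = 2 and |G| = 14.
By Lagrange, [G : H] = |G|/|H| = 14/2 = 7.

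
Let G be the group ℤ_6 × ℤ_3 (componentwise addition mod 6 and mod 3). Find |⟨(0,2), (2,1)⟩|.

9

|⟨(0,2)⟩| = 3 and |⟨(2,1)⟩| = 3, so |H| is a multiple of lcm(3, 3) = 3 and divides |G| = 18.
Closing under the operation: H = {(0,0), (0,1), (0,2), (2,0), (2,1), (2,2), (4,0), (4,1), (4,2)}, so |H| = 9.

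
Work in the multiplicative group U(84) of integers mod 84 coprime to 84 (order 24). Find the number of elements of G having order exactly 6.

14

Enumerating element orders in G gives 14 elements of order 6.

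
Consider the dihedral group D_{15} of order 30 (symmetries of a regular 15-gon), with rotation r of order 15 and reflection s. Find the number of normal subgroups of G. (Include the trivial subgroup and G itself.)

5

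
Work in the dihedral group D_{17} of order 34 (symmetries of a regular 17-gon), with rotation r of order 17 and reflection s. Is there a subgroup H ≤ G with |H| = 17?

Yes

17 | 34. A subgroup of order 17 is {e, r, r^2, r^3, r^4, r^5, r^6, r^7, r^8, r^9, r^10, r^11, r^12, r^13, r^14, r^15, r^16}.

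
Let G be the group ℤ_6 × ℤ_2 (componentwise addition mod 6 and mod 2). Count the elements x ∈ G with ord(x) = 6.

An element (a,b) has order lcm(ord(a), ord(b)); count pairs with lcm equal to 6.
Enumerating gives 6 such elements.

6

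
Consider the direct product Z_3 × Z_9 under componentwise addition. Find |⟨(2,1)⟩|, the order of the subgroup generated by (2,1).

The order of (2,1) in Z_3 × Z_9 is lcm(ord(2) in Z_3, ord(1) in Z_9).
ord(2) = 3 and ord(1) = 9, so |⟨(2,1)⟩| = lcm(3, 9) = 9.

9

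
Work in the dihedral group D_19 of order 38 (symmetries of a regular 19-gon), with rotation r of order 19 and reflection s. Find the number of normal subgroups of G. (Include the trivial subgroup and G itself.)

3

G has 22 subgroups. Checking conjugation-invariance by order — order 1: 1/1 normal; order 2: 0/19 normal; order 19: 1/1 normal; order 38: 1/1 normal.
Total normal subgroups: 3.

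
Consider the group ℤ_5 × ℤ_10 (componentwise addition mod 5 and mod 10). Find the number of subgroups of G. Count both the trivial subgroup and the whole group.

|G| = 50, so by Lagrange every subgroup order divides 50. Divisors: 1, 2, 5, 10, 25, 50.
Subgroups by order — order 1: 1; order 2: 1; order 5: 6; order 10: 6; order 25: 1; order 50: 1.
Total: 1 + 1 + 6 + 6 + 1 + 1 = 16.

16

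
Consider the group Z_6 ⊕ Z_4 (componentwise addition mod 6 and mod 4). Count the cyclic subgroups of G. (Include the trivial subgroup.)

12

Each element a generates a cyclic subgroup ⟨a⟩; distinct elements may generate the same one (a cyclic group of order d has φ(d) generators).
Cyclic subgroups by order — order 1: 1; order 2: 3; order 3: 1; order 4: 2; order 6: 3; order 12: 2.
Total: 12.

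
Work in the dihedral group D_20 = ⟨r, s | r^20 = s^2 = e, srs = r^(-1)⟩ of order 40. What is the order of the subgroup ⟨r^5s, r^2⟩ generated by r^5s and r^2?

20

|⟨r^5s⟩| = 2 and |⟨r^2⟩| = 10, so |H| is a multiple of lcm(2, 10) = 10 and divides |G| = 40.
Closing under the operation: H = {e, r^2, r^4, r^6, r^8, r^10, r^12, r^14, r^16, r^18, rs, r^3s, r^5s, r^7s, r^9s, r^11s, r^13s, r^15s, r^17s, r^19s}, so |H| = 20.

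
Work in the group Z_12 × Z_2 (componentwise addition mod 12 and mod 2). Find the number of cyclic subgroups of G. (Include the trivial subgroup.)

A cyclic subgroup of order d is generated by each of its φ(d) elements of order d, so the cyclic subgroups of order d number (#elements of order d)/φ(d).
Cyclic subgroups by order — order 1: 1; order 2: 3; order 3: 1; order 4: 2; order 6: 3; order 12: 2.
Total: 12.

12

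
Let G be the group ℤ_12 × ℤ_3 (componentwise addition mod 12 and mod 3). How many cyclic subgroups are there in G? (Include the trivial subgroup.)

Group the elements of G by the cyclic subgroup they generate; each cyclic subgroup of order d accounts for φ(d) elements.
Cyclic subgroups by order — order 1: 1; order 2: 1; order 3: 4; order 4: 1; order 6: 4; order 12: 4.
Total: 15.

15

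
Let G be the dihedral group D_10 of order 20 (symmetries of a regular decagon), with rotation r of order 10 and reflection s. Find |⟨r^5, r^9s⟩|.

4

|⟨r^5⟩| = 2 and |⟨r^9s⟩| = 2, so |H| is a multiple of lcm(2, 2) = 2 and divides |G| = 20.
Closing under the operation: H = {e, r^5, r^4s, r^9s}, so |H| = 4.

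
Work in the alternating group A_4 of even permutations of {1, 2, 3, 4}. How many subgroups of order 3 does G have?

4

|G| = 12 and 3 | 12, so subgroups of order 3 are possible by Lagrange.
The subgroups of order 3 are: {e, (1 2 3), (1 3 2)}; {e, (1 2 4), (1 4 2)}; {e, (1 3 4), (1 4 3)}; {e, (2 3 4), (2 4 3)}.
So G has 4 subgroups of order 3.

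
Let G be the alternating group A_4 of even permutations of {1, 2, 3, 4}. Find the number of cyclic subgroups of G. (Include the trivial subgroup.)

Group the elements of G by the cyclic subgroup they generate; each cyclic subgroup of order d accounts for φ(d) elements.
Cyclic subgroups by order — order 1: 1; order 2: 3; order 3: 4.
Total: 8.

8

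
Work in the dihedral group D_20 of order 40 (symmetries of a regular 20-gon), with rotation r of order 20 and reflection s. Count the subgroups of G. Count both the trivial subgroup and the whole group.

|G| = 40, so by Lagrange every subgroup order divides 40. Divisors: 1, 2, 4, 5, 8, 10, 20, 40.
Subgroups by order — order 1: 1; order 2: 21; order 4: 11; order 5: 1; order 8: 5; order 10: 5; order 20: 3; order 40: 1.
Total: 1 + 21 + 11 + 1 + 5 + 5 + 3 + 1 = 48.

48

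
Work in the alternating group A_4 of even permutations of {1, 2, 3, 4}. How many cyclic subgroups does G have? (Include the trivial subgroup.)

Group the elements of G by the cyclic subgroup they generate; each cyclic subgroup of order d accounts for φ(d) elements.
Cyclic subgroups by order — order 1: 1; order 2: 3; order 3: 4.
Total: 8.

8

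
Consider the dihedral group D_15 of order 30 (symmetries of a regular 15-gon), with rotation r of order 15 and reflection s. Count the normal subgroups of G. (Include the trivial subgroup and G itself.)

5

G has 28 subgroups. Checking conjugation-invariance by order — order 1: 1/1 normal; order 2: 0/15 normal; order 3: 1/1 normal; order 5: 1/1 normal; order 6: 0/5 normal; order 10: 0/3 normal; order 15: 1/1 normal; order 30: 1/1 normal.
Total normal subgroups: 5.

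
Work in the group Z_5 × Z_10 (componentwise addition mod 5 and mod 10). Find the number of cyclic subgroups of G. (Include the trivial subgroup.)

14

Each element a generates a cyclic subgroup ⟨a⟩; distinct elements may generate the same one (a cyclic group of order d has φ(d) generators).
Cyclic subgroups by order — order 1: 1; order 2: 1; order 5: 6; order 10: 6.
Total: 14.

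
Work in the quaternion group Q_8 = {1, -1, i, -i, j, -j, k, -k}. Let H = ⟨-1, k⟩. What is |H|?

4

|⟨-1⟩| = 2 and |⟨k⟩| = 4, so |H| is a multiple of lcm(2, 4) = 4 and divides |G| = 8.
Closing under the operation: H = {1, -1, k, -k}, so |H| = 4.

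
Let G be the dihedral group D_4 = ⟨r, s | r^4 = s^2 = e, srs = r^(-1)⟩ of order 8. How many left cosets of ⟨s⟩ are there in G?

|⟨s⟩| = 2 and |G| = 8.
By Lagrange, [G : H] = |G|/|H| = 8/2 = 4.

4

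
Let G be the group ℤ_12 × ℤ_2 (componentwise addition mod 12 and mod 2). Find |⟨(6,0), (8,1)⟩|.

12

|⟨(6,0)⟩| = 2 and |⟨(8,1)⟩| = 6, so |H| is a multiple of lcm(2, 6) = 6 and divides |G| = 24.
Closing under the operation: H = {(0,0), (0,1), (2,0), (2,1), (4,0), (4,1), (6,0), (6,1), (8,0), (8,1), (10,0), (10,1)}, so |H| = 12.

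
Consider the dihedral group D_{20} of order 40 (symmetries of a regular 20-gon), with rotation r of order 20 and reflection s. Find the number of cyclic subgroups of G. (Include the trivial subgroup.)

26

Each element a generates a cyclic subgroup ⟨a⟩; distinct elements may generate the same one (a cyclic group of order d has φ(d) generators).
Cyclic subgroups by order — order 1: 1; order 2: 21; order 4: 1; order 5: 1; order 10: 1; order 20: 1.
Total: 26.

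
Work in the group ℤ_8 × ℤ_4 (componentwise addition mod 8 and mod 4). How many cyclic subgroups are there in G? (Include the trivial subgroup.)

14

Each element a generates a cyclic subgroup ⟨a⟩; distinct elements may generate the same one (a cyclic group of order d has φ(d) generators).
Cyclic subgroups by order — order 1: 1; order 2: 3; order 4: 6; order 8: 4.
Total: 14.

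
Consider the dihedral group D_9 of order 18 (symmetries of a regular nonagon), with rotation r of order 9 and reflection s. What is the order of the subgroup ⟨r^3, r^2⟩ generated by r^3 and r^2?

9

|⟨r^3⟩| = 3 and |⟨r^2⟩| = 9, so |H| is a multiple of lcm(3, 9) = 9 and divides |G| = 18.
Closing under the operation: H = {e, r, r^2, r^3, r^4, r^5, r^6, r^7, r^8}, so |H| = 9.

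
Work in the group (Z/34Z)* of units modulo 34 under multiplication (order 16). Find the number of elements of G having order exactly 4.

2

The elements of order 4 are: 13, 21.
That's 2.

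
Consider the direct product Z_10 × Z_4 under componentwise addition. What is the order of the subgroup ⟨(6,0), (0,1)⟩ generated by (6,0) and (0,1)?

|⟨(6,0)⟩| = 5 and |⟨(0,1)⟩| = 4, so |H| is a multiple of lcm(5, 4) = 20 and divides |G| = 40.
Closing under the operation: H = {(0,0), (0,1), (0,2), (0,3), (2,0), (2,1), (2,2), (2,3), (4,0), (4,1), (4,2), (4,3), (6,0), (6,1), (6,2), (6,3), (8,0), (8,1), (8,2), (8,3)}, so |H| = 20.

20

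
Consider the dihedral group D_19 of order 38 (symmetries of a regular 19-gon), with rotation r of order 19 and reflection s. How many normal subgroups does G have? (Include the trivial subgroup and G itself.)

G has 22 subgroups. Checking conjugation-invariance by order — order 1: 1/1 normal; order 2: 0/19 normal; order 19: 1/1 normal; order 38: 1/1 normal.
Total normal subgroups: 3.

3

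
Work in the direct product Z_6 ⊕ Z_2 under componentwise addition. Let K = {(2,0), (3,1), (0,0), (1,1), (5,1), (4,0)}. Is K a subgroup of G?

Yes

|K| = 6 divides |G| = 12, consistent with Lagrange.
K contains the identity, every element's inverse is in K, and K is closed under +: it is a subgroup.
In fact K = ⟨(1,1)⟩.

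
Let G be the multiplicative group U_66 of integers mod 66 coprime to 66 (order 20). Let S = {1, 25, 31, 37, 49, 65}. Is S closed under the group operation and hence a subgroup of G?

|S| = 6 does not divide |G| = 20, so by Lagrange S is not a subgroup.

No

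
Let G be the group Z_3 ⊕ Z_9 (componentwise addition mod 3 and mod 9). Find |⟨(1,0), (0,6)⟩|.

|⟨(1,0)⟩| = 3 and |⟨(0,6)⟩| = 3, so |H| is a multiple of lcm(3, 3) = 3 and divides |G| = 27.
Closing under the operation: H = {(0,0), (0,3), (0,6), (1,0), (1,3), (1,6), (2,0), (2,3), (2,6)}, so |H| = 9.

9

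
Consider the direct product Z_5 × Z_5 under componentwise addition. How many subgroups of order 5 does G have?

6

|G| = 25 and 5 | 25, so subgroups of order 5 are possible by Lagrange.
The subgroups of order 5 are: {(0,0), (0,1), (0,2), (0,3), (0,4)}; {(0,0), (1,0), (2,0), (3,0), (4,0)}; {(0,0), (1,1), (2,2), (3,3), (4,4)}; {(0,0), (1,2), (2,4), (3,1), (4,3)}; … (6 in all).
So G has 6 subgroups of order 5.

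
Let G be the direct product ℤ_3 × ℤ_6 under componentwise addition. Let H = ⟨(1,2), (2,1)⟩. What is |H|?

6

|⟨(1,2)⟩| = 3 and |⟨(2,1)⟩| = 6, so |H| is a multiple of lcm(3, 6) = 6 and divides |G| = 18.
Closing under the operation: H = {(0,0), (0,3), (1,2), (1,5), (2,1), (2,4)}, so |H| = 6.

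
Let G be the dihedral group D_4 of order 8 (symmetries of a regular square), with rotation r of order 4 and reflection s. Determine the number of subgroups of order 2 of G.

5

|G| = 8 and 2 | 8, so subgroups of order 2 are possible by Lagrange.
The subgroups of order 2 are: {e, r^2}; {e, r^2s}; {e, r^3s}; {e, rs}; … (5 in all).
So G has 5 subgroups of order 2.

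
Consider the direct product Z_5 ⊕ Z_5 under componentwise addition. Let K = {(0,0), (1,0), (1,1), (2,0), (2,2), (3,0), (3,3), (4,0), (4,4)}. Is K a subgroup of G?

|K| = 9 does not divide |G| = 25, so by Lagrange K is not a subgroup.

No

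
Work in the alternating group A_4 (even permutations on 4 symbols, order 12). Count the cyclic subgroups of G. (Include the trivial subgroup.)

A cyclic subgroup of order d is generated by each of its φ(d) elements of order d, so the cyclic subgroups of order d number (#elements of order d)/φ(d).
Cyclic subgroups by order — order 1: 1; order 2: 3; order 3: 4.
Total: 8.

8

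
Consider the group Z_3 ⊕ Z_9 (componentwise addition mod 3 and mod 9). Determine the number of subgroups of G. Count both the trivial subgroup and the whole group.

10

|G| = 27, so by Lagrange every subgroup order divides 27. Divisors: 1, 3, 9, 27.
Subgroups by order — order 1: 1; order 3: 4; order 9: 4; order 27: 1.
Total: 1 + 4 + 4 + 1 = 10.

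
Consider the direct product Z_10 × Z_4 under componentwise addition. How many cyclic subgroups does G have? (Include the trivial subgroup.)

12

A cyclic subgroup of order d is generated by each of its φ(d) elements of order d, so the cyclic subgroups of order d number (#elements of order d)/φ(d).
Cyclic subgroups by order — order 1: 1; order 2: 3; order 4: 2; order 5: 1; order 10: 3; order 20: 2.
Total: 12.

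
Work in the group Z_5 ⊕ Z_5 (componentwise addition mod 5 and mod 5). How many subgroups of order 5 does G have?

|G| = 25 and 5 | 25, so subgroups of order 5 are possible by Lagrange.
The subgroups of order 5 are: {(0,0), (0,1), (0,2), (0,3), (0,4)}; {(0,0), (1,0), (2,0), (3,0), (4,0)}; {(0,0), (1,1), (2,2), (3,3), (4,4)}; {(0,0), (1,2), (2,4), (3,1), (4,3)}; … (6 in all).
So G has 6 subgroups of order 5.

6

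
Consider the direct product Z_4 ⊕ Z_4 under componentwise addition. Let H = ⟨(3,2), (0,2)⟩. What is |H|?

|⟨(3,2)⟩| = 4 and |⟨(0,2)⟩| = 2, so |H| is a multiple of lcm(4, 2) = 4 and divides |G| = 16.
Closing under the operation: H = {(0,0), (0,2), (1,0), (1,2), (2,0), (2,2), (3,0), (3,2)}, so |H| = 8.

8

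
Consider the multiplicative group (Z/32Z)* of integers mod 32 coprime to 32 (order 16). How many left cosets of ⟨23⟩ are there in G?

4

|⟨23⟩| = 4 and |G| = 16.
By Lagrange, [G : H] = |G|/|H| = 16/4 = 4.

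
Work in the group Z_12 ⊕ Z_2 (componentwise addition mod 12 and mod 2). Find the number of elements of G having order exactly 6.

An element (a,b) has order lcm(ord(a), ord(b)); count pairs with lcm equal to 6.
Enumerating gives 6 such elements.

6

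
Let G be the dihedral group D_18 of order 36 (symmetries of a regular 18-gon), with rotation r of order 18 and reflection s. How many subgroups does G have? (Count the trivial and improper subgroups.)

45

|G| = 36, so by Lagrange every subgroup order divides 36. Divisors: 1, 2, 3, 4, 6, 9, 12, 18, 36.
Subgroups by order — order 1: 1; order 2: 19; order 3: 1; order 4: 9; order 6: 7; order 9: 1; order 12: 3; order 18: 3; order 36: 1.
Total: 1 + 19 + 1 + 9 + 7 + 1 + 3 + 3 + 1 = 45.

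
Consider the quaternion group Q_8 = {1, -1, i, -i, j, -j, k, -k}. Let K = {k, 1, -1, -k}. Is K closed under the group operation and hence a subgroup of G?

|K| = 4 divides |G| = 8, consistent with Lagrange.
K contains the identity, every element's inverse is in K, and K is closed under ·: it is a subgroup.
In fact K = ⟨-k⟩.

Yes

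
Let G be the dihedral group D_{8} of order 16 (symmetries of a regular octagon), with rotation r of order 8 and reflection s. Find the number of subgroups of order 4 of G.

|G| = 16 and 4 | 16, so subgroups of order 4 are possible by Lagrange.
The subgroups of order 4 are: {e, r^2, r^4, r^6}; {e, r^4, r^2s, r^6s}; {e, r^4, r^3s, r^7s}; {e, r^4, s, r^4s}; … (5 in all).
So G has 5 subgroups of order 4.

5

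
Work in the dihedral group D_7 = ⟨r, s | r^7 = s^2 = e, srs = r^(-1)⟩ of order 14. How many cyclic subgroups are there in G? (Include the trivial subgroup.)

9

Each element a generates a cyclic subgroup ⟨a⟩; distinct elements may generate the same one (a cyclic group of order d has φ(d) generators).
Cyclic subgroups by order — order 1: 1; order 2: 7; order 7: 1.
Total: 9.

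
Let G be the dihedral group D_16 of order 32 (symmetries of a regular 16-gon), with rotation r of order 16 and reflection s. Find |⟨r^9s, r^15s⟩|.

|⟨r^9s⟩| = 2 and |⟨r^15s⟩| = 2, so |H| is a multiple of lcm(2, 2) = 2 and divides |G| = 32.
Closing under the operation: H = {e, r^2, r^4, r^6, r^8, r^10, r^12, r^14, rs, r^3s, r^5s, r^7s, r^9s, r^11s, r^13s, r^15s}, so |H| = 16.

16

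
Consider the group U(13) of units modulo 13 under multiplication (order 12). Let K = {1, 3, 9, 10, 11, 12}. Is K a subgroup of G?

No

10 ∈ K but its inverse 4 ∉ K, so K is not a subgroup.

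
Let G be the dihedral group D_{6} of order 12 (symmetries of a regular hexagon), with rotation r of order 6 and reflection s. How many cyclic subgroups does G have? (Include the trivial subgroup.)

A cyclic subgroup of order d is generated by each of its φ(d) elements of order d, so the cyclic subgroups of order d number (#elements of order d)/φ(d).
Cyclic subgroups by order — order 1: 1; order 2: 7; order 3: 1; order 6: 1.
Total: 10.

10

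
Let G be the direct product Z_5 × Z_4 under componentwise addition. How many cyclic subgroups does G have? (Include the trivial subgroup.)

6

Group the elements of G by the cyclic subgroup they generate; each cyclic subgroup of order d accounts for φ(d) elements.
Cyclic subgroups by order — order 1: 1; order 2: 1; order 4: 1; order 5: 1; order 10: 1; order 20: 1.
Total: 6.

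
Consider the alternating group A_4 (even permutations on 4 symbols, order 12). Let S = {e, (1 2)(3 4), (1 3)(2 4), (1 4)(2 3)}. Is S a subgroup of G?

Yes

|S| = 4 divides |G| = 12, consistent with Lagrange.
S contains the identity, every element's inverse is in S, and S is closed under ∘: it is a subgroup.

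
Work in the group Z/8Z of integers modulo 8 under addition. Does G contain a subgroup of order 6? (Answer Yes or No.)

6 does not divide |G| = 8, so by Lagrange no subgroup of order 6 exists.

No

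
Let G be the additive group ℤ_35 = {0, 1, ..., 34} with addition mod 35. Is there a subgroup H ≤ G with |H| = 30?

30 does not divide |G| = 35, so by Lagrange no subgroup of order 30 exists.

No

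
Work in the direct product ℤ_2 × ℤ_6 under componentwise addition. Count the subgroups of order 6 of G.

|G| = 12 and 6 | 12, so subgroups of order 6 are possible by Lagrange.
The subgroups of order 6 are: {(0,0), (0,1), (0,2), (0,3), (0,4), (0,5)}; {(0,0), (0,2), (0,4), (1,0), (1,2), (1,4)}; {(0,0), (0,2), (0,4), (1,1), (1,3), (1,5)}.
So G has 3 subgroups of order 6.

3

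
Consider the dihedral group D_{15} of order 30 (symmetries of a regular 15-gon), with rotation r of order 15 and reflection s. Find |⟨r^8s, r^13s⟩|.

|⟨r^8s⟩| = 2 and |⟨r^13s⟩| = 2, so |H| is a multiple of lcm(2, 2) = 2 and divides |G| = 30.
Closing under the operation: H = {e, r^5, r^10, r^3s, r^8s, r^13s}, so |H| = 6.

6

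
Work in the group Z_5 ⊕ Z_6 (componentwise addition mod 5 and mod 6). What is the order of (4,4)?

The order of (4,4) in Z_5 × Z_6 is lcm(ord(4) in Z_5, ord(4) in Z_6).
ord(4) = 5 and ord(4) = 3, so |⟨(4,4)⟩| = lcm(5, 3) = 15.

15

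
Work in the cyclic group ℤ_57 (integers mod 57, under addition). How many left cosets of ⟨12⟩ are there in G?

3

|⟨12⟩| = 19 and |G| = 57.
By Lagrange, [G : H] = |G|/|H| = 57/19 = 3.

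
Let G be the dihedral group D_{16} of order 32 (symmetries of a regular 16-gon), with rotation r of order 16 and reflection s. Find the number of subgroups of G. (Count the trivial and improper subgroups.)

|G| = 32, so by Lagrange every subgroup order divides 32. Divisors: 1, 2, 4, 8, 16, 32.
Subgroups by order — order 1: 1; order 2: 17; order 4: 9; order 8: 5; order 16: 3; order 32: 1.
Total: 1 + 17 + 9 + 5 + 3 + 1 = 36.

36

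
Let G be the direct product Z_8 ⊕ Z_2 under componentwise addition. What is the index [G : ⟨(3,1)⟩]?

|⟨(3,1)⟩| = 8 and |G| = 16.
By Lagrange, [G : H] = |G|/|H| = 16/8 = 2.

2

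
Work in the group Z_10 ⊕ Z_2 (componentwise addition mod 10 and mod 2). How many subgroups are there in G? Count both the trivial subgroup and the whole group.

|G| = 20, so by Lagrange every subgroup order divides 20. Divisors: 1, 2, 4, 5, 10, 20.
Subgroups by order — order 1: 1; order 2: 3; order 4: 1; order 5: 1; order 10: 3; order 20: 1.
Total: 1 + 3 + 1 + 1 + 3 + 1 = 10.

10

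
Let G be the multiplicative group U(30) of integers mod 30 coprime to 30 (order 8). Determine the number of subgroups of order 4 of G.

3

|G| = 8 and 4 | 8, so subgroups of order 4 are possible by Lagrange.
The subgroups of order 4 are: {1, 11, 19, 29}; {1, 7, 13, 19}; {1, 17, 19, 23}.
So G has 3 subgroups of order 4.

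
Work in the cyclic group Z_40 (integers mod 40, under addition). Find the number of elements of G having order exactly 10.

In a cyclic group of order 40, the number of elements of order d (for d | 40) is φ(d).
φ(10) = 4.

4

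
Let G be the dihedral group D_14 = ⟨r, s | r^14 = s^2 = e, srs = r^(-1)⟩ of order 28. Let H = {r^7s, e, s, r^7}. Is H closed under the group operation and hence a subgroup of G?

|H| = 4 divides |G| = 28, consistent with Lagrange.
H contains the identity, every element's inverse is in H, and H is closed under ·: it is a subgroup.

Yes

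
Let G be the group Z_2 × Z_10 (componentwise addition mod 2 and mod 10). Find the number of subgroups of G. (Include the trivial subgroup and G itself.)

|G| = 20, so by Lagrange every subgroup order divides 20. Divisors: 1, 2, 4, 5, 10, 20.
Subgroups by order — order 1: 1; order 2: 3; order 4: 1; order 5: 1; order 10: 3; order 20: 1.
Total: 1 + 3 + 1 + 1 + 3 + 1 = 10.

10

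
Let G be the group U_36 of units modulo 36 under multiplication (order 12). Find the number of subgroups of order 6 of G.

|G| = 12 and 6 | 12, so subgroups of order 6 are possible by Lagrange.
The subgroups of order 6 are: {1, 11, 13, 23, 25, 35}; {1, 5, 13, 17, 25, 29}; {1, 7, 13, 19, 25, 31}.
So G has 3 subgroups of order 6.

3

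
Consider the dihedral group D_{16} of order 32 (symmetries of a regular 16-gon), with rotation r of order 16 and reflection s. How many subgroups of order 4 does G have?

9

|G| = 32 and 4 | 32, so subgroups of order 4 are possible by Lagrange.
The subgroups of order 4 are: {e, r^8, r^2s, r^10s}; {e, r^8, r^3s, r^11s}; {e, r^4, r^8, r^12}; {e, r^8, r^4s, r^12s}; … (9 in all).
So G has 9 subgroups of order 4.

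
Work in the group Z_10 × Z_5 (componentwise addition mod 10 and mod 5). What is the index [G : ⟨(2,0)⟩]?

|⟨(2,0)⟩| = 5 and |G| = 50.
By Lagrange, [G : H] = |G|/|H| = 50/5 = 10.

10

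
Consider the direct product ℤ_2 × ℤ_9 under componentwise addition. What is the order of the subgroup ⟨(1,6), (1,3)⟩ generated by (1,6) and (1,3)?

6

|⟨(1,6)⟩| = 6 and |⟨(1,3)⟩| = 6, so |H| is a multiple of lcm(6, 6) = 6 and divides |G| = 18.
Closing under the operation: H = {(0,0), (0,3), (0,6), (1,0), (1,3), (1,6)}, so |H| = 6.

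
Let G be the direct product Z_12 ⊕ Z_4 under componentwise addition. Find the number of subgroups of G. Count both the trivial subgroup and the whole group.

|G| = 48, so by Lagrange every subgroup order divides 48. Divisors: 1, 2, 3, 4, 6, 8, 12, 16, 24, 48.
Subgroups by order — order 1: 1; order 2: 3; order 3: 1; order 4: 7; order 6: 3; order 8: 3; order 12: 7; order 16: 1; order 24: 3; order 48: 1.
Total: 1 + 3 + 1 + 7 + 3 + 3 + 7 + 1 + 3 + 1 = 30.

30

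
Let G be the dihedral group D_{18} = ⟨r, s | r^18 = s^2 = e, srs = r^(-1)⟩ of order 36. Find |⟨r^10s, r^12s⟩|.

|⟨r^10s⟩| = 2 and |⟨r^12s⟩| = 2, so |H| is a multiple of lcm(2, 2) = 2 and divides |G| = 36.
Closing under the operation: H = {e, r^2, r^4, r^6, r^8, r^10, r^12, r^14, r^16, s, r^2s, r^4s, r^6s, r^8s, r^10s, r^12s, r^14s, r^16s}, so |H| = 18.

18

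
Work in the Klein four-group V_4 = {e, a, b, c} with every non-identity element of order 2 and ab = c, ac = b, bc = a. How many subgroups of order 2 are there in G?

|G| = 4 and 2 | 4, so subgroups of order 2 are possible by Lagrange.
The subgroups of order 2 are: {e, a}; {e, b}; {e, c}.
So G has 3 subgroups of order 2.

3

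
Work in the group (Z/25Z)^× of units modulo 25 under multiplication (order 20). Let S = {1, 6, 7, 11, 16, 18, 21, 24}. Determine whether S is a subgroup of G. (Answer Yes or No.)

No

|S| = 8 does not divide |G| = 20, so by Lagrange S is not a subgroup.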